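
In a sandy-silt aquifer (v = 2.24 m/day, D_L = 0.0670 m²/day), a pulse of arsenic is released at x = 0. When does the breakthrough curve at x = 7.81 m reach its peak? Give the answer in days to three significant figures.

3.47 days

For the 1D instantaneous-source solution, setting ∂C/∂t = 0 at fixed x gives v²t² + 2Dt − x² = 0, so t = (√(D² + v²x²) − D)/v².
√(D² + v²x²) = √(0.0670² + 2.24² × 7.81²) = 17.49; v² = 5.0176.
t = (17.49 − 0.0670)/5.0176 = 3.47 days (vs. the pure-advection estimate x/v = 3.49 d).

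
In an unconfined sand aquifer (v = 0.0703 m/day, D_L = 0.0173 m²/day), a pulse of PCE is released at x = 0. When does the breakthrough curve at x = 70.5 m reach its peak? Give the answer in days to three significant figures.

For the 1D instantaneous-source solution, setting ∂C/∂t = 0 at fixed x gives v²t² + 2Dt − x² = 0, so t = (√(D² + v²x²) − D)/v².
√(D² + v²x²) = √(0.0173² + 0.0703² × 70.5²) = 4.956; v² = 0.00494209.
t = (4.956 − 0.0173)/0.00494209 = 999 days (vs. the pure-advection estimate x/v = 1000 d).

999 days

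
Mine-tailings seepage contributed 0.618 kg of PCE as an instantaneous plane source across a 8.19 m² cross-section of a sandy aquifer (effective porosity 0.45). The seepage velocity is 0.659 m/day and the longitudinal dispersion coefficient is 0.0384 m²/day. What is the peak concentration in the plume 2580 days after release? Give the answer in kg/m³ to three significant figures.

0.00475 kg/m³

The peak of an instantaneous 1D plume sits at x = vt; there the Gaussian factor is 1 and C_max = M/(n_e·A·√(4πDt)), where n_e·A is the pore area the mass is dissolved in.
√(4πDt) = √(4π × 0.0384 × 2580) = 35.28 m, so C_max = 0.618/(0.45 × 8.19 × 35.28) = 0.00475 kg/m³.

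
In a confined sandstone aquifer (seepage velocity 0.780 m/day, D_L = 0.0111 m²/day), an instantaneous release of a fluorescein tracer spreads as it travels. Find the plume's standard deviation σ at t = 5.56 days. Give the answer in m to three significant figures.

0.351 m

Dispersive spreading gives a Gaussian with σ² = 2Dt; advection only shifts the center.
σ = √(2 × 0.0111 × 5.56) = 0.351 m.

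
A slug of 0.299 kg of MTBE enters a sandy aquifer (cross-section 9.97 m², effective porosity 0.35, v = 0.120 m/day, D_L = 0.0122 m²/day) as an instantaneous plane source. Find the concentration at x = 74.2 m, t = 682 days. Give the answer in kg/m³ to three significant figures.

For an instantaneous plane source, C(x,t) = M/(n_e·A·√(4πDt)) · exp(−(x−vt)²/(4Dt)), with n_e·A the pore (flow) area.
Plume center vt = 0.120 × 682 = 81.84 m, so the well at 74.2 m is 7.64 m upgradient of the peak.
√(4πDt) = 10.23 m, giving peak height M/(n_e·A·√(4πDt)) = 0.299/(0.35 × 9.97 × 10.23) = 0.008376 kg/m³.
(x−vt)²/(4Dt) = (-7.64)²/(4 × 0.0122 × 682) = 1.754; exp(−1.754) = 0.1731.
C = 0.008376 × 0.1731 = 0.00145 kg/m³.

0.00145 kg/m³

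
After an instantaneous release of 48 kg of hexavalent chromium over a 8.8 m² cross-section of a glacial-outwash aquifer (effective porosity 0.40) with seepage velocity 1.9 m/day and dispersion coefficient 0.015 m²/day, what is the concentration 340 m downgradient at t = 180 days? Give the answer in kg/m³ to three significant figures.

1.62 kg/m³

For an instantaneous plane source, C(x,t) = M/(n_e·A·√(4πDt)) · exp(−(x−vt)²/(4Dt)), with n_e·A the pore (flow) area.
Plume center vt = 1.9 × 180 = 342 m, so the well at 340 m is 2 m upgradient of the peak.
√(4πDt) = 5.825 m, giving peak height M/(n_e·A·√(4πDt)) = 48/(0.40 × 8.8 × 5.825) = 2.341 kg/m³.
(x−vt)²/(4Dt) = (-2)²/(4 × 0.015 × 180) = 0.3704; exp(−0.3704) = 0.6905.
C = 2.341 × 0.6905 = 1.62 kg/m³.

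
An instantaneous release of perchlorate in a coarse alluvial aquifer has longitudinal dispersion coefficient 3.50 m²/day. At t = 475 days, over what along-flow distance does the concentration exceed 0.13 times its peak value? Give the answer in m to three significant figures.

The plume is Gaussian with σ = √(2Dt) = √(2 × 3.50 × 475) = 57.66 m.
C/C_peak = exp(−Δx²/(2σ²)) = 0.13 ⇒ Δx = σ·√(−2 ln 0.13) = 57.66 × 2.020 = 116.5 m.
Width = 2Δx = 233 m.

233 m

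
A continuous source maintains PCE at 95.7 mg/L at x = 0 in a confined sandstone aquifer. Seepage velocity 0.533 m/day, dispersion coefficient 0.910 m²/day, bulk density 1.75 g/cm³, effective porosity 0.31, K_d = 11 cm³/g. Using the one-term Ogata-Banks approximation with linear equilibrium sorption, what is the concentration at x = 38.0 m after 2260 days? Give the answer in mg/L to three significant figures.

0.918 mg/L

Retardation factor R = 1 + ρ_b·K_d/n = 1 + 1.75 × 11/0.31 = 63.10.
Sorption retards both mechanisms: v_R = v/R = 0.008447 m/day, D_R = D/R = 0.01442 m²/day.
v_R·t = 0.008447 × 2260 = 19.09022 m; 2√(D_R t) = 11.42 m; argument = (38.0 − 19.09022)/11.42 = 1.656.
C = C₀ × ½·erfc(1.656) = 95.7 × 0.009592 = 0.918 mg/L.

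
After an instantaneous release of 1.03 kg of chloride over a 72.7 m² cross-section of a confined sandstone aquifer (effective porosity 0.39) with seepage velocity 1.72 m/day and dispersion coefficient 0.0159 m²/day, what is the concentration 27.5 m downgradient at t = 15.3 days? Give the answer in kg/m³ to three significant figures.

For an instantaneous plane source, C(x,t) = M/(n_e·A·√(4πDt)) · exp(−(x−vt)²/(4Dt)), with n_e·A the pore (flow) area.
Plume center vt = 1.72 × 15.3 = 26.316 m, so the well at 27.5 m is 1.184 m downgradient of the peak.
√(4πDt) = 1.748 m, giving peak height M/(n_e·A·√(4πDt)) = 1.03/(0.39 × 72.7 × 1.748) = 0.02078 kg/m³.
(x−vt)²/(4Dt) = (1.184)²/(4 × 0.0159 × 15.3) = 1.441; exp(−1.441) = 0.2367.
C = 0.02078 × 0.2367 = 0.00492 kg/m³.

0.00492 kg/m³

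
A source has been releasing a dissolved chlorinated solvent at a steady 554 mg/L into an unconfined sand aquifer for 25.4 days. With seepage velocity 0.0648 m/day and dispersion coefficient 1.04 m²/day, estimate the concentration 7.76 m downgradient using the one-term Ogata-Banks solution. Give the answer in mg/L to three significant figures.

111 mg/L

For a continuous step input, C/C₀ ≈ ½·erfc((x−vt)/(2√(Dt))).
vt = 0.0648 × 25.4 = 1.64592 m and 2√(Dt) = 2√(1.04 × 25.4) = 10.28 m.
Argument (x−vt)/(2√(Dt)) = (7.76 − 1.64592)/10.28 = 0.5948; ½·erfc(0.5948) = 0.2001.
C = 554 × 0.2001 = 111 mg/L.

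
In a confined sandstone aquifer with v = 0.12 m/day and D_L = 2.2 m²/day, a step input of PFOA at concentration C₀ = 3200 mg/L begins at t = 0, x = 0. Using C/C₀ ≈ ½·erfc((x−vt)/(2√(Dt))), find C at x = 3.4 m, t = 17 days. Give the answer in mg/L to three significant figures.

1400 mg/L

For a continuous step input, C/C₀ ≈ ½·erfc((x−vt)/(2√(Dt))).
vt = 0.12 × 17 = 2.04 m and 2√(Dt) = 2√(2.2 × 17) = 12.23 m.
Argument (x−vt)/(2√(Dt)) = (3.4 − 2.04)/12.23 = 0.1112; ½·erfc(0.1112) = 0.4375.
C = 3200 × 0.4375 = 1400 mg/L.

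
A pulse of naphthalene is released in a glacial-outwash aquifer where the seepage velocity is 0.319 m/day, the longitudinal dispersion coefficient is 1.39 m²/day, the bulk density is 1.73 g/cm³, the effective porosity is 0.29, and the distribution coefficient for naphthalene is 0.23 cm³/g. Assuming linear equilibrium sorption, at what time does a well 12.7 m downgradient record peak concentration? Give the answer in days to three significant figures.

67.4 days

Retardation factor R = 1 + ρ_b·K_d/n = 1 + 1.73 × 0.23/0.29 = 2.372.
Sorption retards both mechanisms: v_R = v/R = 0.1345 m/day, D_R = D/R = 0.5860 m²/day.
Peak time from v_R²t² + 2D_R t − x² = 0: t = (√(D_R² + v_R²x²) − D_R)/v_R².
√(D_R² + v_R²x²) = √(0.5860² + 0.1345² × 12.7²) = 1.806; v_R² = 0.01809.
t = (1.806 − 0.5860)/0.01809 = 67.4 days.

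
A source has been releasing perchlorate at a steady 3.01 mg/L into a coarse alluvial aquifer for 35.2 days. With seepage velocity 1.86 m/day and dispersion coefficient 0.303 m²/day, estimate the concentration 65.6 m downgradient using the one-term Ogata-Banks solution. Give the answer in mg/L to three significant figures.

For a continuous step input, C/C₀ ≈ ½·erfc((x−vt)/(2√(Dt))).
vt = 1.86 × 35.2 = 65.472 m and 2√(Dt) = 2√(0.303 × 35.2) = 6.532 m.
Argument (x−vt)/(2√(Dt)) = (65.6 − 65.472)/6.532 = 0.01960; ½·erfc(0.01960) = 0.4889.
C = 3.01 × 0.4889 = 1.47 mg/L.

1.47 mg/L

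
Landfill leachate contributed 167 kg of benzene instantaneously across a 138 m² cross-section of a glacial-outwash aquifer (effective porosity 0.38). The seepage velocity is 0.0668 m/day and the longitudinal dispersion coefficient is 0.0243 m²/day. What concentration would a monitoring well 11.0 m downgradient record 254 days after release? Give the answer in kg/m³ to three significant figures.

0.0855 kg/m³

For an instantaneous plane source, C(x,t) = M/(n_e·A·√(4πDt)) · exp(−(x−vt)²/(4Dt)), with n_e·A the pore (flow) area.
Plume center vt = 0.0668 × 254 = 16.9672 m, so the well at 11.0 m is 5.9672 m upgradient of the peak.
√(4πDt) = 8.807 m, giving peak height M/(n_e·A·√(4πDt)) = 167/(0.38 × 138 × 8.807) = 0.3616 kg/m³.
(x−vt)²/(4Dt) = (-5.9672)²/(4 × 0.0243 × 254) = 1.442; exp(−1.442) = 0.2365.
C = 0.3616 × 0.2365 = 0.0855 kg/m³.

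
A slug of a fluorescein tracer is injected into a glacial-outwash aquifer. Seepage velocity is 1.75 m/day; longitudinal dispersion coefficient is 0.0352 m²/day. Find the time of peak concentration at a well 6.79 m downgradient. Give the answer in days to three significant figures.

For the 1D instantaneous-source solution, setting ∂C/∂t = 0 at fixed x gives v²t² + 2Dt − x² = 0, so t = (√(D² + v²x²) − D)/v².
√(D² + v²x²) = √(0.0352² + 1.75² × 6.79²) = 11.88; v² = 3.0625.
t = (11.88 − 0.0352)/3.0625 = 3.87 days (vs. the pure-advection estimate x/v = 3.88 d).

3.87 days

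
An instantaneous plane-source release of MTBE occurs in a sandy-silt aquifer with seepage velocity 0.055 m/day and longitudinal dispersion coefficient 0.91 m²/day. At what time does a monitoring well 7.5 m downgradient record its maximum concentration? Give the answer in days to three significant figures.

29.5 days

For the 1D instantaneous-source solution, setting ∂C/∂t = 0 at fixed x gives v²t² + 2Dt − x² = 0, so t = (√(D² + v²x²) − D)/v².
√(D² + v²x²) = √(0.91² + 0.055² × 7.5²) = 0.9991; v² = 0.003025.
t = (0.9991 − 0.91)/0.003025 = 29.5 days (vs. the pure-advection estimate x/v = 136 d).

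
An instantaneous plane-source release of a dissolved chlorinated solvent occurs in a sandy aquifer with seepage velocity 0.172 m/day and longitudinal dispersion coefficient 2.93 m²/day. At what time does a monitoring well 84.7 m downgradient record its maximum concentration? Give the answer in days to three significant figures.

For the 1D instantaneous-source solution, setting ∂C/∂t = 0 at fixed x gives v²t² + 2Dt − x² = 0, so t = (√(D² + v²x²) − D)/v².
√(D² + v²x²) = √(2.93² + 0.172² × 84.7²) = 14.86; v² = 0.029584.
t = (14.86 − 2.93)/0.029584 = 403 days (vs. the pure-advection estimate x/v = 492 d).

403 days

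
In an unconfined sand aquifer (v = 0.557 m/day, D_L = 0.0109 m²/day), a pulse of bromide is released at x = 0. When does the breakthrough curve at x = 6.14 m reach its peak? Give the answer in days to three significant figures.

For the 1D instantaneous-source solution, setting ∂C/∂t = 0 at fixed x gives v²t² + 2Dt − x² = 0, so t = (√(D² + v²x²) − D)/v².
√(D² + v²x²) = √(0.0109² + 0.557² × 6.14²) = 3.420; v² = 0.310249.
t = (3.420 − 0.0109)/0.310249 = 11.0 days (vs. the pure-advection estimate x/v = 11.0 d).

11.0 days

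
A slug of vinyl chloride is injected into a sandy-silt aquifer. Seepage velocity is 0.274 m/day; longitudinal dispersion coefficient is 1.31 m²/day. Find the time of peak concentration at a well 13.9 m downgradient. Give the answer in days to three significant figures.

For the 1D instantaneous-source solution, setting ∂C/∂t = 0 at fixed x gives v²t² + 2Dt − x² = 0, so t = (√(D² + v²x²) − D)/v².
√(D² + v²x²) = √(1.31² + 0.274² × 13.9²) = 4.028; v² = 0.075076.
t = (4.028 − 1.31)/0.075076 = 36.2 days (vs. the pure-advection estimate x/v = 50.7 d).

36.2 days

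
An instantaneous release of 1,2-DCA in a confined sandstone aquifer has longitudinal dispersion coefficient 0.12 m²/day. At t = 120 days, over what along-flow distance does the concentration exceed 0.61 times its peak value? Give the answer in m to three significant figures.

10.7 m

The plume is Gaussian with σ = √(2Dt) = √(2 × 0.12 × 120) = 5.367 m.
C/C_peak = exp(−Δx²/(2σ²)) = 0.61 ⇒ Δx = σ·√(−2 ln 0.61) = 5.367 × 0.9943 = 5.336 m.
Width = 2Δx = 10.7 m.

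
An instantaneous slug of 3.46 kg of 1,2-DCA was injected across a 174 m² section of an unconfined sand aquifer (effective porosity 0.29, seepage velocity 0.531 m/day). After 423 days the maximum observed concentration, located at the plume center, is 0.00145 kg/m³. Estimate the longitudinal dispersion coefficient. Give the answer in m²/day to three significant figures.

At the plume center C_max = M/(n_e·A·√(4πDt)), so D = M²/(4πt·(n_e·A·C_max)²).
n_e·A·C_max = 0.29 × 174 × 0.00145 = 0.07317 kg/m.
D = 3.46²/(4π × 423 × 0.07317²) = 0.421 m²/day.

0.421 m²/day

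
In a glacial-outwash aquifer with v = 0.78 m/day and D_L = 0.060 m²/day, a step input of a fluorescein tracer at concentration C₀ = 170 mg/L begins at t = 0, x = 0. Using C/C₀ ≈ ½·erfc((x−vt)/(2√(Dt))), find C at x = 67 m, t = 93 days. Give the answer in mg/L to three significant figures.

For a continuous step input, C/C₀ ≈ ½·erfc((x−vt)/(2√(Dt))).
vt = 0.78 × 93 = 72.54 m and 2√(Dt) = 2√(0.060 × 93) = 4.724 m.
Argument (x−vt)/(2√(Dt)) = (67 − 72.54)/4.724 = -1.173; ½·erfc(-1.173) = 0.9514.
C = 170 × 0.9514 = 162 mg/L.

162 mg/L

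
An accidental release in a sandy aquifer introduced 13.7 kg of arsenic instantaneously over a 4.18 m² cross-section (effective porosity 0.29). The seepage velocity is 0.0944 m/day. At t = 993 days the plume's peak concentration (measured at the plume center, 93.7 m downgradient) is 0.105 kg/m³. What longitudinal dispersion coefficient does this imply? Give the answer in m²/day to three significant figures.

0.928 m²/day

At the plume center C_max = M/(n_e·A·√(4πDt)), so D = M²/(4πt·(n_e·A·C_max)²).
n_e·A·C_max = 0.29 × 4.18 × 0.105 = 0.1273 kg/m.
D = 13.7²/(4π × 993 × 0.1273²) = 0.928 m²/day.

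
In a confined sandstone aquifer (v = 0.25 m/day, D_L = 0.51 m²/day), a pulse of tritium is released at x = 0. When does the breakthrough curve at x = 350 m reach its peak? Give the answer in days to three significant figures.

1390 days

For the 1D instantaneous-source solution, setting ∂C/∂t = 0 at fixed x gives v²t² + 2Dt − x² = 0, so t = (√(D² + v²x²) − D)/v².
√(D² + v²x²) = √(0.51² + 0.25² × 350²) = 87.50; v² = 0.0625.
t = (87.50 − 0.51)/0.0625 = 1390 days (vs. the pure-advection estimate x/v = 1400 d).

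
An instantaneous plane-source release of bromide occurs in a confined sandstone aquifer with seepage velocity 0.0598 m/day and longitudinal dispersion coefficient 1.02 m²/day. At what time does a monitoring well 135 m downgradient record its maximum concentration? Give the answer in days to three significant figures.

For the 1D instantaneous-source solution, setting ∂C/∂t = 0 at fixed x gives v²t² + 2Dt − x² = 0, so t = (√(D² + v²x²) − D)/v².
√(D² + v²x²) = √(1.02² + 0.0598² × 135²) = 8.137; v² = 0.00357604.
t = (8.137 − 1.02)/0.00357604 = 1990 days (vs. the pure-advection estimate x/v = 2260 d).

1990 days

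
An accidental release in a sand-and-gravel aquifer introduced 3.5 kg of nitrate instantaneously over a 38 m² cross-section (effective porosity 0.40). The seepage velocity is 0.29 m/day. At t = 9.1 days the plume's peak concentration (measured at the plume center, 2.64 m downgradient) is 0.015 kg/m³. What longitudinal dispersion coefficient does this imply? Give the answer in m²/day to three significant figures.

At the plume center C_max = M/(n_e·A·√(4πDt)), so D = M²/(4πt·(n_e·A·C_max)²).
n_e·A·C_max = 0.40 × 38 × 0.015 = 0.2280 kg/m.
D = 3.5²/(4π × 9.1 × 0.2280²) = 2.06 m²/day.

2.06 m²/day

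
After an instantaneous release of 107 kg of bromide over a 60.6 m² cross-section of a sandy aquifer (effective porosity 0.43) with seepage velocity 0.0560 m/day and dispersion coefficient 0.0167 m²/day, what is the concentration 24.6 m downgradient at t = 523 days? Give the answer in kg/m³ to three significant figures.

0.209 kg/m³

For an instantaneous plane source, C(x,t) = M/(n_e·A·√(4πDt)) · exp(−(x−vt)²/(4Dt)), with n_e·A the pore (flow) area.
Plume center vt = 0.0560 × 523 = 29.288 m, so the well at 24.6 m is 4.688 m upgradient of the peak.
√(4πDt) = 10.48 m, giving peak height M/(n_e·A·√(4πDt)) = 107/(0.43 × 60.6 × 10.48) = 0.3918 kg/m³.
(x−vt)²/(4Dt) = (-4.688)²/(4 × 0.0167 × 523) = 0.6291; exp(−0.6291) = 0.5331.
C = 0.3918 × 0.5331 = 0.209 kg/m³.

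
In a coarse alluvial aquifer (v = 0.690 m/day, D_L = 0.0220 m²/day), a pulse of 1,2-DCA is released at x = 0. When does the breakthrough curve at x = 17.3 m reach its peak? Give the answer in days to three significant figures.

For the 1D instantaneous-source solution, setting ∂C/∂t = 0 at fixed x gives v²t² + 2Dt − x² = 0, so t = (√(D² + v²x²) − D)/v².
√(D² + v²x²) = √(0.0220² + 0.690² × 17.3²) = 11.94; v² = 0.4761.
t = (11.94 − 0.0220)/0.4761 = 25.0 days (vs. the pure-advection estimate x/v = 25.1 d).

25.0 days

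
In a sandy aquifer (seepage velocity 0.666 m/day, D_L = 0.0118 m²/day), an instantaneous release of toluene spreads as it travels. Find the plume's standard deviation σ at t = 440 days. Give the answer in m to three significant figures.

Dispersive spreading gives a Gaussian with σ² = 2Dt; advection only shifts the center.
σ = √(2 × 0.0118 × 440) = 3.22 m.

3.22 m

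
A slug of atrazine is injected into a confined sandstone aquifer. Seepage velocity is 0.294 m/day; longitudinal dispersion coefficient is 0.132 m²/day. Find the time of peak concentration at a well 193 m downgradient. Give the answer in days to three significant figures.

For the 1D instantaneous-source solution, setting ∂C/∂t = 0 at fixed x gives v²t² + 2Dt − x² = 0, so t = (√(D² + v²x²) − D)/v².
√(D² + v²x²) = √(0.132² + 0.294² × 193²) = 56.74; v² = 0.086436.
t = (56.74 − 0.132)/0.086436 = 655 days (vs. the pure-advection estimate x/v = 656 d).

655 days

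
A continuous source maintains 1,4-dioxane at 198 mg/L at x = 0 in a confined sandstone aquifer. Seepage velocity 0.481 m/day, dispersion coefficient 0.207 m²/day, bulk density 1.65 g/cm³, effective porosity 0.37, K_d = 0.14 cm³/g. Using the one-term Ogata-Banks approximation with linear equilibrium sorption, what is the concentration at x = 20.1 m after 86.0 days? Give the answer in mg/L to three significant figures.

Retardation factor R = 1 + ρ_b·K_d/n = 1 + 1.65 × 0.14/0.37 = 1.624.
Sorption retards both mechanisms: v_R = v/R = 0.2962 m/day, D_R = D/R = 0.1275 m²/day.
v_R·t = 0.2962 × 86.0 = 25.4732 m; 2√(D_R t) = 6.623 m; argument = (20.1 − 25.4732)/6.623 = -0.8113.
C = C₀ × ½·erfc(-0.8113) = 198 × 0.8744 = 173 mg/L.

173 mg/L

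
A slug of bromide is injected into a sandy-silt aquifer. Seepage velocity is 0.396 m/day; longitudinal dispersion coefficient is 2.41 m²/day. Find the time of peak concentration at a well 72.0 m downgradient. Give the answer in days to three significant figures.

For the 1D instantaneous-source solution, setting ∂C/∂t = 0 at fixed x gives v²t² + 2Dt − x² = 0, so t = (√(D² + v²x²) − D)/v².
√(D² + v²x²) = √(2.41² + 0.396² × 72.0²) = 28.61; v² = 0.156816.
t = (28.61 − 2.41)/0.156816 = 167 days (vs. the pure-advection estimate x/v = 182 d).

167 days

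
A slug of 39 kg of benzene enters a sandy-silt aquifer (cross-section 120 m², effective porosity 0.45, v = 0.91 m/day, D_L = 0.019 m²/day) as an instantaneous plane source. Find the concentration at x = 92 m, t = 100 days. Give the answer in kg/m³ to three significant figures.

For an instantaneous plane source, C(x,t) = M/(n_e·A·√(4πDt)) · exp(−(x−vt)²/(4Dt)), with n_e·A the pore (flow) area.
Plume center vt = 0.91 × 100 = 91 m, so the well at 92 m is 1 m downgradient of the peak.
√(4πDt) = 4.886 m, giving peak height M/(n_e·A·√(4πDt)) = 39/(0.45 × 120 × 4.886) = 0.1478 kg/m³.
(x−vt)²/(4Dt) = (1)²/(4 × 0.019 × 100) = 0.1316; exp(−0.1316) = 0.8767.
C = 0.1478 × 0.8767 = 0.130 kg/m³.

0.130 kg/m³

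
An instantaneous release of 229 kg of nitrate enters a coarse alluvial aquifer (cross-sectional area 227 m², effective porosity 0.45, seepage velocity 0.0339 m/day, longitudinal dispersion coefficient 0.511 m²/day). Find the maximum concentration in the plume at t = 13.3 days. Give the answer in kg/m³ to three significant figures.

The peak of an instantaneous 1D plume sits at x = vt; there the Gaussian factor is 1 and C_max = M/(n_e·A·√(4πDt)), where n_e·A is the pore area the mass is dissolved in.
√(4πDt) = √(4π × 0.511 × 13.3) = 9.241 m, so C_max = 229/(0.45 × 227 × 9.241) = 0.243 kg/m³.

0.243 kg/m³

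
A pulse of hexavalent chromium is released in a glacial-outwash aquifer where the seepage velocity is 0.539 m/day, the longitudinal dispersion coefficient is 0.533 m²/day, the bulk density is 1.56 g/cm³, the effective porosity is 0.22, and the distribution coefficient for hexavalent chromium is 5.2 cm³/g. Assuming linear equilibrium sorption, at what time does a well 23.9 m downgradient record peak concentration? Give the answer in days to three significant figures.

1610 days

Retardation factor R = 1 + ρ_b·K_d/n = 1 + 1.56 × 5.2/0.22 = 37.87.
Sorption retards both mechanisms: v_R = v/R = 0.01423 m/day, D_R = D/R = 0.01407 m²/day.
Peak time from v_R²t² + 2D_R t − x² = 0: t = (√(D_R² + v_R²x²) − D_R)/v_R².
√(D_R² + v_R²x²) = √(0.01407² + 0.01423² × 23.9²) = 0.3404; v_R² = 0.0002025.
t = (0.3404 − 0.01407)/0.0002025 = 1610 days.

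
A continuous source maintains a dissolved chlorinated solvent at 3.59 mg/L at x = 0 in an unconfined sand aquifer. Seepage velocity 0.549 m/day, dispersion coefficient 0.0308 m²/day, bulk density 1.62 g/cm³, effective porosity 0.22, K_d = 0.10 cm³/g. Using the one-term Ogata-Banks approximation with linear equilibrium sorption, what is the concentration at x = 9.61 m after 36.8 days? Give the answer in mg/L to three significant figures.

3.45 mg/L

Retardation factor R = 1 + ρ_b·K_d/n = 1 + 1.62 × 0.10/0.22 = 1.736.
Sorption retards both mechanisms: v_R = v/R = 0.3162 m/day, D_R = D/R = 0.01774 m²/day.
v_R·t = 0.3162 × 36.8 = 11.63616 m; 2√(D_R t) = 1.616 m; argument = (9.61 − 11.63616)/1.616 = -1.254.
C = C₀ × ½·erfc(-1.254) = 3.59 × 0.9619 = 3.45 mg/L.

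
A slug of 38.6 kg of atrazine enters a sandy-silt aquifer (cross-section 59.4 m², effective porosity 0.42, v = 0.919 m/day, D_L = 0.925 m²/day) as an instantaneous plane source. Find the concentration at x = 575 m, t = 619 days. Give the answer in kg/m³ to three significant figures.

0.0179 kg/m³

For an instantaneous plane source, C(x,t) = M/(n_e·A·√(4πDt)) · exp(−(x−vt)²/(4Dt)), with n_e·A the pore (flow) area.
Plume center vt = 0.919 × 619 = 568.861 m, so the well at 575 m is 6.139 m downgradient of the peak.
√(4πDt) = 84.82 m, giving peak height M/(n_e·A·√(4πDt)) = 38.6/(0.42 × 59.4 × 84.82) = 0.01824 kg/m³.
(x−vt)²/(4Dt) = (6.139)²/(4 × 0.925 × 619) = 0.01646; exp(−0.01646) = 0.9837.
C = 0.01824 × 0.9837 = 0.0179 kg/m³.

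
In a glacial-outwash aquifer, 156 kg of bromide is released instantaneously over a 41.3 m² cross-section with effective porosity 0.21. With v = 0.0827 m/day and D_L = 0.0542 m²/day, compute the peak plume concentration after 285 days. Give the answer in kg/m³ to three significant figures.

1.29 kg/m³

The peak of an instantaneous 1D plume sits at x = vt; there the Gaussian factor is 1 and C_max = M/(n_e·A·√(4πDt)), where n_e·A is the pore area the mass is dissolved in.
√(4πDt) = √(4π × 0.0542 × 285) = 13.93 m, so C_max = 156/(0.21 × 41.3 × 13.93) = 1.29 kg/m³.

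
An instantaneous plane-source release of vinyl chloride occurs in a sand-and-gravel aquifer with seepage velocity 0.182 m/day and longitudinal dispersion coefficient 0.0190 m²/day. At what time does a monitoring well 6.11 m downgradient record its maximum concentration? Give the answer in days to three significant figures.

For the 1D instantaneous-source solution, setting ∂C/∂t = 0 at fixed x gives v²t² + 2Dt − x² = 0, so t = (√(D² + v²x²) − D)/v².
√(D² + v²x²) = √(0.0190² + 0.182² × 6.11²) = 1.112; v² = 0.033124.
t = (1.112 − 0.0190)/0.033124 = 33.0 days (vs. the pure-advection estimate x/v = 33.6 d).

33.0 days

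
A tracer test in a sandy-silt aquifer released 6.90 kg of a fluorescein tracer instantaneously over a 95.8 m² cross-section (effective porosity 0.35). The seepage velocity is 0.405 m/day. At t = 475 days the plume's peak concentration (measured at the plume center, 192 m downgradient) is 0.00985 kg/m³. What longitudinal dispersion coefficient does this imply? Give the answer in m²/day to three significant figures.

At the plume center C_max = M/(n_e·A·√(4πDt)), so D = M²/(4πt·(n_e·A·C_max)²).
n_e·A·C_max = 0.35 × 95.8 × 0.00985 = 0.3303 kg/m.
D = 6.90²/(4π × 475 × 0.3303²) = 0.0731 m²/day.

0.0731 m²/day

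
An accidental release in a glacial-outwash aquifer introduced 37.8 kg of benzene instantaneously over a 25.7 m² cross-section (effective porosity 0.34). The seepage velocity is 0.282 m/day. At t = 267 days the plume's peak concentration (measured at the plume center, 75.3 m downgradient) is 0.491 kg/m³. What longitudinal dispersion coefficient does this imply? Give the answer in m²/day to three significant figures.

At the plume center C_max = M/(n_e·A·√(4πDt)), so D = M²/(4πt·(n_e·A·C_max)²).
n_e·A·C_max = 0.34 × 25.7 × 0.491 = 4.290 kg/m.
D = 37.8²/(4π × 267 × 4.290²) = 0.0231 m²/day.

0.0231 m²/day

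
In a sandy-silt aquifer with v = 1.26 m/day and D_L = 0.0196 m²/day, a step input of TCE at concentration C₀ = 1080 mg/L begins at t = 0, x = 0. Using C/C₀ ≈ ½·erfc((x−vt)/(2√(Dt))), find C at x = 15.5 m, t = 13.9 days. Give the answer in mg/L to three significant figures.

For a continuous step input, C/C₀ ≈ ½·erfc((x−vt)/(2√(Dt))).
vt = 1.26 × 13.9 = 17.514 m and 2√(Dt) = 2√(0.0196 × 13.9) = 1.044 m.
Argument (x−vt)/(2√(Dt)) = (15.5 − 17.514)/1.044 = -1.929; ½·erfc(-1.929) = 0.9968.
C = 1080 × 0.9968 = 1080 mg/L.

1080 mg/L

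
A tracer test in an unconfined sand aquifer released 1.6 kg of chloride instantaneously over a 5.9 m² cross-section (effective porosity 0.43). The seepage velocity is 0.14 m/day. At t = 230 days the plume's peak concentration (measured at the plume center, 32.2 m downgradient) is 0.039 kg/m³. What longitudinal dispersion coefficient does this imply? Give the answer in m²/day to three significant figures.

0.0905 m²/day

At the plume center C_max = M/(n_e·A·√(4πDt)), so D = M²/(4πt·(n_e·A·C_max)²).
n_e·A·C_max = 0.43 × 5.9 × 0.039 = 0.09894 kg/m.
D = 1.6²/(4π × 230 × 0.09894²) = 0.0905 m²/day.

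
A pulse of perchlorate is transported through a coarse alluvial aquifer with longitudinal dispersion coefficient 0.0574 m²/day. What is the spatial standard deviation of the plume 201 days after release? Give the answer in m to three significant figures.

4.80 m

Dispersive spreading gives a Gaussian with σ² = 2Dt; advection only shifts the center.
σ = √(2 × 0.0574 × 201) = 4.80 m.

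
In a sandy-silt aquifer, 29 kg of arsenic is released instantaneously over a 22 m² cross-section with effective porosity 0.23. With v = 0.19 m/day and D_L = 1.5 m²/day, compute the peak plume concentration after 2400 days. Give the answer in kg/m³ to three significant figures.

The peak of an instantaneous 1D plume sits at x = vt; there the Gaussian factor is 1 and C_max = M/(n_e·A·√(4πDt)), where n_e·A is the pore area the mass is dissolved in.
√(4πDt) = √(4π × 1.5 × 2400) = 212.7 m, so C_max = 29/(0.23 × 22 × 212.7) = 0.0269 kg/m³.

0.0269 kg/m³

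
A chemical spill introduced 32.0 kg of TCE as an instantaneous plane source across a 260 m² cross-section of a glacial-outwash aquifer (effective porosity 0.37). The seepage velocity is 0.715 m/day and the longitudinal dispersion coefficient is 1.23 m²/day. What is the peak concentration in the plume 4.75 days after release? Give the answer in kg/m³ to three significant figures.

0.0388 kg/m³

The peak of an instantaneous 1D plume sits at x = vt; there the Gaussian factor is 1 and C_max = M/(n_e·A·√(4πDt)), where n_e·A is the pore area the mass is dissolved in.
√(4πDt) = √(4π × 1.23 × 4.75) = 8.568 m, so C_max = 32.0/(0.37 × 260 × 8.568) = 0.0388 kg/m³.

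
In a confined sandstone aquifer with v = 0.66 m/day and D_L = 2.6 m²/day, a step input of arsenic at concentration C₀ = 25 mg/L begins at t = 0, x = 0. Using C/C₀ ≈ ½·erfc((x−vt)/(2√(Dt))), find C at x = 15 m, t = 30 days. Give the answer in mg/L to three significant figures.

For a continuous step input, C/C₀ ≈ ½·erfc((x−vt)/(2√(Dt))).
vt = 0.66 × 30 = 19.8 m and 2√(Dt) = 2√(2.6 × 30) = 17.66 m.
Argument (x−vt)/(2√(Dt)) = (15 − 19.8)/17.66 = -0.2718; ½·erfc(-0.2718) = 0.6497.
C = 25 × 0.6497 = 16.2 mg/L.

16.2 mg/L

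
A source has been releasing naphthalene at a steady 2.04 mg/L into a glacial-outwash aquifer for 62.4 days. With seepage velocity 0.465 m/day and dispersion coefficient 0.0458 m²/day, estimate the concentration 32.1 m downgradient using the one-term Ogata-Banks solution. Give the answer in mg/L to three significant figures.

0.201 mg/L

For a continuous step input, C/C₀ ≈ ½·erfc((x−vt)/(2√(Dt))).
vt = 0.465 × 62.4 = 29.016 m and 2√(Dt) = 2√(0.0458 × 62.4) = 3.381 m.
Argument (x−vt)/(2√(Dt)) = (32.1 − 29.016)/3.381 = 0.9122; ½·erfc(0.9122) = 0.09852.
C = 2.04 × 0.09852 = 0.201 mg/L.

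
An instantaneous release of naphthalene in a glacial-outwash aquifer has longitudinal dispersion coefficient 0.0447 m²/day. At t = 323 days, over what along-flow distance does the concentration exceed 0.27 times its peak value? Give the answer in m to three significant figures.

17.4 m

The plume is Gaussian with σ = √(2Dt) = √(2 × 0.0447 × 323) = 5.374 m.
C/C_peak = exp(−Δx²/(2σ²)) = 0.27 ⇒ Δx = σ·√(−2 ln 0.27) = 5.374 × 1.618 = 8.695 m.
Width = 2Δx = 17.4 m.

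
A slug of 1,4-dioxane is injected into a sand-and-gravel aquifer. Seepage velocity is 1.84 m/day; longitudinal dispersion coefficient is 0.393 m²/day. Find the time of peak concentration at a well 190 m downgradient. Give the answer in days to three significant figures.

103 days

For the 1D instantaneous-source solution, setting ∂C/∂t = 0 at fixed x gives v²t² + 2Dt − x² = 0, so t = (√(D² + v²x²) − D)/v².
√(D² + v²x²) = √(0.393² + 1.84² × 190²) = 349.6; v² = 3.3856.
t = (349.6 − 0.393)/3.3856 = 103 days (vs. the pure-advection estimate x/v = 103 d).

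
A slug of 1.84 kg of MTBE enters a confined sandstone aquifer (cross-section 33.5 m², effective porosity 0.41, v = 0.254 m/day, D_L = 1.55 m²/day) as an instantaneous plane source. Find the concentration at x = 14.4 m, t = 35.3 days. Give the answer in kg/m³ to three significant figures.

0.00446 kg/m³

For an instantaneous plane source, C(x,t) = M/(n_e·A·√(4πDt)) · exp(−(x−vt)²/(4Dt)), with n_e·A the pore (flow) area.
Plume center vt = 0.254 × 35.3 = 8.9662 m, so the well at 14.4 m is 5.4338 m downgradient of the peak.
√(4πDt) = 26.22 m, giving peak height M/(n_e·A·√(4πDt)) = 1.84/(0.41 × 33.5 × 26.22) = 0.005109 kg/m³.
(x−vt)²/(4Dt) = (5.4338)²/(4 × 1.55 × 35.3) = 0.1349; exp(−0.1349) = 0.8738.
C = 0.005109 × 0.8738 = 0.00446 kg/m³.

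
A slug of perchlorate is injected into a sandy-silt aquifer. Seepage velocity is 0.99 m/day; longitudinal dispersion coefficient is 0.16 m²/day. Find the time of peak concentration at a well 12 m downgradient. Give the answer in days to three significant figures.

For the 1D instantaneous-source solution, setting ∂C/∂t = 0 at fixed x gives v²t² + 2Dt − x² = 0, so t = (√(D² + v²x²) − D)/v².
√(D² + v²x²) = √(0.16² + 0.99² × 12²) = 11.88; v² = 0.9801.
t = (11.88 − 0.16)/0.9801 = 12.0 days (vs. the pure-advection estimate x/v = 12.1 d).

12.0 days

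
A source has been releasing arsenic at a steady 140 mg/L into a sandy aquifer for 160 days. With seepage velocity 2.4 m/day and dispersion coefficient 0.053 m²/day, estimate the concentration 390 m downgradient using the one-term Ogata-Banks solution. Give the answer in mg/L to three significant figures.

10.2 mg/L

For a continuous step input, C/C₀ ≈ ½·erfc((x−vt)/(2√(Dt))).
vt = 2.4 × 160 = 384 m and 2√(Dt) = 2√(0.053 × 160) = 5.824 m.
Argument (x−vt)/(2√(Dt)) = (390 − 384)/5.824 = 1.030; ½·erfc(1.030) = 0.07261.
C = 140 × 0.07261 = 10.2 mg/L.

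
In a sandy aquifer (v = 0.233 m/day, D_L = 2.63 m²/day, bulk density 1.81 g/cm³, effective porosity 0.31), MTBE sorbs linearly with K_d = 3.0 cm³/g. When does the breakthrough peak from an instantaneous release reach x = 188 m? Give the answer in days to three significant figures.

Retardation factor R = 1 + ρ_b·K_d/n = 1 + 1.81 × 3.0/0.31 = 18.52.
Sorption retards both mechanisms: v_R = v/R = 0.01258 m/day, D_R = D/R = 0.1420 m²/day.
Peak time from v_R²t² + 2D_R t − x² = 0: t = (√(D_R² + v_R²x²) − D_R)/v_R².
√(D_R² + v_R²x²) = √(0.1420² + 0.01258² × 188²) = 2.369; v_R² = 0.0001583.
t = (2.369 − 0.1420)/0.0001583 = 14100 days.

14100 days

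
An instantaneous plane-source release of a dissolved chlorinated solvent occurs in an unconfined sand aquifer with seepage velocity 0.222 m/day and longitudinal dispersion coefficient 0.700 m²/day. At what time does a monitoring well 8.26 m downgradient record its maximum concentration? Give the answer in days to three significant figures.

25.6 days

For the 1D instantaneous-source solution, setting ∂C/∂t = 0 at fixed x gives v²t² + 2Dt − x² = 0, so t = (√(D² + v²x²) − D)/v².
√(D² + v²x²) = √(0.700² + 0.222² × 8.26²) = 1.963; v² = 0.049284.
t = (1.963 − 0.700)/0.049284 = 25.6 days (vs. the pure-advection estimate x/v = 37.2 d).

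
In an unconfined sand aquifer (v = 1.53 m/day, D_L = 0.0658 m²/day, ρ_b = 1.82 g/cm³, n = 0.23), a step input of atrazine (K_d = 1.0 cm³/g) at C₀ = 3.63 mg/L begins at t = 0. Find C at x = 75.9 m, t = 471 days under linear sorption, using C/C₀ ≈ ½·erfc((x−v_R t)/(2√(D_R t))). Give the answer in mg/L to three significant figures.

3.52 mg/L

Retardation factor R = 1 + ρ_b·K_d/n = 1 + 1.82 × 1.0/0.23 = 8.913.
Sorption retards both mechanisms: v_R = v/R = 0.1717 m/day, D_R = D/R = 0.007382 m²/day.
v_R·t = 0.1717 × 471 = 80.8707 m; 2√(D_R t) = 3.729 m; argument = (75.9 − 80.8707)/3.729 = -1.333.
C = C₀ × ½·erfc(-1.333) = 3.63 × 0.9703 = 3.52 mg/L.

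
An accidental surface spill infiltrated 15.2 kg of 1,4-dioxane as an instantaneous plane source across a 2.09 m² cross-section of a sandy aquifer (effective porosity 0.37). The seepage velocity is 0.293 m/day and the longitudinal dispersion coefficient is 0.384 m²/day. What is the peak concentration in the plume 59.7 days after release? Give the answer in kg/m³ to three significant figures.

1.16 kg/m³

The peak of an instantaneous 1D plume sits at x = vt; there the Gaussian factor is 1 and C_max = M/(n_e·A·√(4πDt)), where n_e·A is the pore area the mass is dissolved in.
√(4πDt) = √(4π × 0.384 × 59.7) = 16.97 m, so C_max = 15.2/(0.37 × 2.09 × 16.97) = 1.16 kg/m³.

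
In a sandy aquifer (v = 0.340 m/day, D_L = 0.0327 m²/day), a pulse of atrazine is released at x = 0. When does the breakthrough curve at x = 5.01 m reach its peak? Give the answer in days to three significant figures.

For the 1D instantaneous-source solution, setting ∂C/∂t = 0 at fixed x gives v²t² + 2Dt − x² = 0, so t = (√(D² + v²x²) − D)/v².
√(D² + v²x²) = √(0.0327² + 0.340² × 5.01²) = 1.704; v² = 0.1156.
t = (1.704 − 0.0327)/0.1156 = 14.5 days (vs. the pure-advection estimate x/v = 14.7 d).

14.5 days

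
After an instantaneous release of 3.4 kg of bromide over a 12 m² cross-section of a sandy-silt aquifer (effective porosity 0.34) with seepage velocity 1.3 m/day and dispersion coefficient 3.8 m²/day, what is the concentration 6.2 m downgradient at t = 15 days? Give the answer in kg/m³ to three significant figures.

For an instantaneous plane source, C(x,t) = M/(n_e·A·√(4πDt)) · exp(−(x−vt)²/(4Dt)), with n_e·A the pore (flow) area.
Plume center vt = 1.3 × 15 = 19.5 m, so the well at 6.2 m is 13.3 m upgradient of the peak.
√(4πDt) = 26.76 m, giving peak height M/(n_e·A·√(4πDt)) = 3.4/(0.34 × 12 × 26.76) = 0.03114 kg/m³.
(x−vt)²/(4Dt) = (-13.3)²/(4 × 3.8 × 15) = 0.7758; exp(−0.7758) = 0.4603.
C = 0.03114 × 0.4603 = 0.0143 kg/m³.

0.0143 kg/m³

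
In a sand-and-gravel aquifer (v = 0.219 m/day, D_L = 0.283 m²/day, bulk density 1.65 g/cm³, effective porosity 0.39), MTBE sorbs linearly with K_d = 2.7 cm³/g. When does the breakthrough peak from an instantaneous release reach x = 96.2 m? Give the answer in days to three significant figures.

Retardation factor R = 1 + ρ_b·K_d/n = 1 + 1.65 × 2.7/0.39 = 12.42.
Sorption retards both mechanisms: v_R = v/R = 0.01763 m/day, D_R = D/R = 0.02279 m²/day.
Peak time from v_R²t² + 2D_R t − x² = 0: t = (√(D_R² + v_R²x²) − D_R)/v_R².
√(D_R² + v_R²x²) = √(0.02279² + 0.01763² × 96.2²) = 1.696; v_R² = 0.0003108.
t = (1.696 − 0.02279)/0.0003108 = 5380 days.

5380 days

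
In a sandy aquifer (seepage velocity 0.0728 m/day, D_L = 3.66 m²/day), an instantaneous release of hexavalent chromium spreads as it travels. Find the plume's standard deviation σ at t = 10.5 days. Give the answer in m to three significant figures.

8.77 m

Dispersive spreading gives a Gaussian with σ² = 2Dt; advection only shifts the center.
σ = √(2 × 3.66 × 10.5) = 8.77 m.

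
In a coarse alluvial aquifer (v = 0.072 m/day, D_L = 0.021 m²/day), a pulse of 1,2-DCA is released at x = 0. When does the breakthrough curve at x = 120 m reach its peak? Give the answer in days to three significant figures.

1660 days

For the 1D instantaneous-source solution, setting ∂C/∂t = 0 at fixed x gives v²t² + 2Dt − x² = 0, so t = (√(D² + v²x²) − D)/v².
√(D² + v²x²) = √(0.021² + 0.072² × 120²) = 8.640; v² = 0.005184.
t = (8.640 − 0.021)/0.005184 = 1660 days (vs. the pure-advection estimate x/v = 1670 d).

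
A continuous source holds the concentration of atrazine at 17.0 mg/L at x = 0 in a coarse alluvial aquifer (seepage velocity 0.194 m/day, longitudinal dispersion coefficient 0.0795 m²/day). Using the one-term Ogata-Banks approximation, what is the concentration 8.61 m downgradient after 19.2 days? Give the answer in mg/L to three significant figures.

For a continuous step input, C/C₀ ≈ ½·erfc((x−vt)/(2√(Dt))).
vt = 0.194 × 19.2 = 3.7248 m and 2√(Dt) = 2√(0.0795 × 19.2) = 2.471 m.
Argument (x−vt)/(2√(Dt)) = (8.61 − 3.7248)/2.471 = 1.977; ½·erfc(1.977) = 0.002588.
C = 17.0 × 0.002588 = 0.0440 mg/L.

0.0440 mg/L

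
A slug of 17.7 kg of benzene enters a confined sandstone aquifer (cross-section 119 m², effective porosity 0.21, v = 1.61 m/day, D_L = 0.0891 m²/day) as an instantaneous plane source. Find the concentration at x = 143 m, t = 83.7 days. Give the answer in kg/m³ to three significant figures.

For an instantaneous plane source, C(x,t) = M/(n_e·A·√(4πDt)) · exp(−(x−vt)²/(4Dt)), with n_e·A the pore (flow) area.
Plume center vt = 1.61 × 83.7 = 134.757 m, so the well at 143 m is 8.243 m downgradient of the peak.
√(4πDt) = 9.681 m, giving peak height M/(n_e·A·√(4πDt)) = 17.7/(0.21 × 119 × 9.681) = 0.07316 kg/m³.
(x−vt)²/(4Dt) = (8.243)²/(4 × 0.0891 × 83.7) = 2.278; exp(−2.278) = 0.1025.
C = 0.07316 × 0.1025 = 0.00750 kg/m³.

0.00750 kg/m³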